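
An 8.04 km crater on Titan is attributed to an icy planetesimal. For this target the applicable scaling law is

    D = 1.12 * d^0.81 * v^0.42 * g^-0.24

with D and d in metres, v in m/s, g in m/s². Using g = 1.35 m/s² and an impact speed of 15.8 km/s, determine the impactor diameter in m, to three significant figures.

Rearranging for d: d = [D / (1.12 · 15800^0.42 · 1.35^-0.24)]^(1/0.81).
D = 8040 m.
15800^0.42 = 58.00
1.35^-0.24 = 0.9305
Denominator = 1.12 × 58.00 × 0.9305 = 60.45
D / 60.45 = 8040 / 60.45 = 133.0
d = 133.0^(1/0.81) = 133.0^1.2346 = 418.9 m

d ≈ 419 m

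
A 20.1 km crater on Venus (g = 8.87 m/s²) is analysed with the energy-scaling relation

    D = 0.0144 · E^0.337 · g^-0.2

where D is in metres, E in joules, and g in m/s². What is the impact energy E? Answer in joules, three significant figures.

Rearranging: E = [D / (0.0144 · g^-0.2)]^(1/0.337).
D = 20100 m.
g^-0.2 = 8.87^-0.2 = 0.6463
D / (0.0144 × 0.6463) = 20100 / (9.307 × 10^-3) = 2.160 × 10^6
E = (2.160 × 10^6)^2.9674 = 6.264 × 10^18 J

E ≈ 6.26 × 10^18 J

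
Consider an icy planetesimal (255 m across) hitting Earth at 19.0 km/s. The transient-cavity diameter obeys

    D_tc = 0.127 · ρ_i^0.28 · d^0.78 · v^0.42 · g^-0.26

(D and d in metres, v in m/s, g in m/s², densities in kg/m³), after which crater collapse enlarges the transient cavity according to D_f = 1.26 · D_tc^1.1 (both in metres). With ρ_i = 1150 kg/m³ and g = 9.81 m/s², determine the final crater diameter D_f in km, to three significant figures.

D_f ≈ 6.53 km

v = 19000 m/s.
ρ_i^0.28 = 1150^0.28 = 7.194
d^0.78 = 255^0.78 = 75.35
v^0.42 = 19000^0.42 = 62.67
g^-0.26 = 9.81^-0.26 = 0.5523
D_tc = 0.127 × 7.194 × 75.35 × 62.67 × 0.5523 = 2383 m
D_f = 1.26 × (2383)^1.1 = 6534 m
     = 6.534 km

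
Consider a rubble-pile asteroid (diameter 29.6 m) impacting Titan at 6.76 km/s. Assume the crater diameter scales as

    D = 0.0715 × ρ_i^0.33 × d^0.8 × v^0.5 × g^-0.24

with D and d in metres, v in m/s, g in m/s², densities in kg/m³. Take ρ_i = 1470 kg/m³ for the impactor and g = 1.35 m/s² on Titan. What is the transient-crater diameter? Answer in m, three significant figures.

D ≈ 913 m

In SI units: v = 6760 m/s.
ρ_i^0.33 = 1470^0.33 = 11.10
d^0.8 = 29.6^0.8 = 15.03
v^0.5 = 6760^0.5 = 82.22
g^-0.24 = 1.35^-0.24 = 0.9305
D = 0.0715 × 11.10 × 15.03 × 82.22 × 0.9305 = 912.6 m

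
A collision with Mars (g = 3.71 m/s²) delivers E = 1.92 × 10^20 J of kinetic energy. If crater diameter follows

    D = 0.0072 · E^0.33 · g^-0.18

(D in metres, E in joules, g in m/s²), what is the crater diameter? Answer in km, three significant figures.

D ≈ 28.1 km

E^0.33 = (1.92 × 10^20)^0.33 = 4.937 × 10^6
g^-0.18 = 3.71^-0.18 = 0.7898
D = 0.0072 × 4.937 × 10^6 × 0.7898 = 28075 m
   = 28.07 km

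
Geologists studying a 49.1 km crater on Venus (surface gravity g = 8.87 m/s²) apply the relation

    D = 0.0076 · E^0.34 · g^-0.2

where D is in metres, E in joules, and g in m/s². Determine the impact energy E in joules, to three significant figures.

Rearranging: E = [D / (0.0076 · g^-0.2)]^(1/0.34).
D = 49100 m.
g^-0.2 = 8.87^-0.2 = 0.6463
D / (0.0076 × 0.6463) = 49100 / (4.912 × 10^-3) = 9.996 × 10^6
E = (9.996 × 10^6)^2.9412 = 3.872 × 10^20 J

E ≈ 3.87 × 10^20 J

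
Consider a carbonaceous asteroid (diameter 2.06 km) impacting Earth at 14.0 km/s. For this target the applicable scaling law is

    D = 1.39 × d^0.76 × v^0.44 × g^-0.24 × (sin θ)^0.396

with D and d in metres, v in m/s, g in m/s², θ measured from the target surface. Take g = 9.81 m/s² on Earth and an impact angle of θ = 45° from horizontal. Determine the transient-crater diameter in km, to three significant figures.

D ≈ 15.4 km

In SI units: d = 2060 m, v = 14000 m/s.
d^0.76 = 2060^0.76 = 330.0
v^0.44 = 14000^0.44 = 66.73
g^-0.24 = 9.81^-0.24 = 0.5781
(sin 45°)^0.396 = 0.7071^0.396 = 0.8718
D = 1.39 × 330.0 × 66.73 × 0.5781 × 0.8718 = 15427 m
   = 15.43 km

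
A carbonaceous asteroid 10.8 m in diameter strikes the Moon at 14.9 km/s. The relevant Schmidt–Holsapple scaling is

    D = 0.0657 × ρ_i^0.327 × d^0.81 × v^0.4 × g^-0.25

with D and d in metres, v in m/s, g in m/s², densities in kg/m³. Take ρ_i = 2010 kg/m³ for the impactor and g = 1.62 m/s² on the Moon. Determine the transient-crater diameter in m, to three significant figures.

D ≈ 225 m

In SI units: v = 14900 m/s.
ρ_i^0.327 = 2010^0.327 = 12.03
d^0.81 = 10.8^0.81 = 6.872
v^0.4 = 14900^0.4 = 46.70
g^-0.25 = 1.62^-0.25 = 0.8864
D = 0.0657 × 12.03 × 6.872 × 46.70 × 0.8864 = 224.8 m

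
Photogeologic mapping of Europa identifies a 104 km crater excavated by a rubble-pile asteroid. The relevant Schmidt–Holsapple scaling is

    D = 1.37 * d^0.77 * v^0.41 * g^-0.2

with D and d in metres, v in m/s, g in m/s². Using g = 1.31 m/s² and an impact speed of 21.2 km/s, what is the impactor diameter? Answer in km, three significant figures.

d ≈ 11.6 km

Rearranging for d: d = [D / (1.37 · 21200^0.41 · 1.31^-0.2)]^(1/0.77).
D = 104000 m.
21200^0.41 = 59.40
1.31^-0.2 = 0.9474
Denominator = 1.37 × 59.40 × 0.9474 = 77.10
D / 77.10 = 104000 / 77.10 = 1349
d = 1349^(1/0.77) = 1349^1.2987 = 11613 m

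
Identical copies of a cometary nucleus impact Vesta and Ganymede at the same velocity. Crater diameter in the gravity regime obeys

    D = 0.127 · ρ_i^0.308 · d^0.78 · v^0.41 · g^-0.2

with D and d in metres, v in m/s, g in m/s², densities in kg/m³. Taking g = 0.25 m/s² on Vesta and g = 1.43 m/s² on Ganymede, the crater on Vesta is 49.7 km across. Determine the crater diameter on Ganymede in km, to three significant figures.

D ≈ 35.1 km

All impactor-dependent factors cancel in the ratio, leaving D_Ganymede/D_Vesta = (g_Ganymede/g_Vesta)^-0.2.
(1.43/0.25)^-0.2 = 5.720^-0.2 = 0.7055
D_Ganymede = 0.7055 × 49.7 km = 35.1 km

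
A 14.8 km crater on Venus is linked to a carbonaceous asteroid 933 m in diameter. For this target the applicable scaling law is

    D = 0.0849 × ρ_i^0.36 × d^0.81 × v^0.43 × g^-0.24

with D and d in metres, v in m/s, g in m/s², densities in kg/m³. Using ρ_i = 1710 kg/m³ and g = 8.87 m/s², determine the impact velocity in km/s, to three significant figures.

Rearranging for v: v = [D / (0.0849 · 1710^0.36 · 933^0.81 · 8.87^-0.24)]^(1/0.43).
D = 14800 m.
1710^0.36 = 14.58
933^0.81 = 254.5
8.87^-0.24 = 0.5922
Denominator = 0.0849 × 14.58 × 254.5 × 0.5922 = 186.6
D / 186.6 = 14800 / 186.6 = 79.31
v = 79.31^(1/0.43) = 79.31^2.3256 = 26126 m/s

v ≈ 26.1 km/s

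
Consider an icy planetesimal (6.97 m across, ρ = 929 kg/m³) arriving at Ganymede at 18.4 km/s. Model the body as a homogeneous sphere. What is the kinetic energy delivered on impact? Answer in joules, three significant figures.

v = 18400 m/s.
Mass m = (π/6) ρ d³ = (π/6) × 929 × (6.97)³ = 1.647 × 10^5 kg
E = ½ m v² = 0.5 × 1.647 × 10^5 × (18400)² = 2.788 × 10^13 J

E ≈ 2.79 × 10^13 J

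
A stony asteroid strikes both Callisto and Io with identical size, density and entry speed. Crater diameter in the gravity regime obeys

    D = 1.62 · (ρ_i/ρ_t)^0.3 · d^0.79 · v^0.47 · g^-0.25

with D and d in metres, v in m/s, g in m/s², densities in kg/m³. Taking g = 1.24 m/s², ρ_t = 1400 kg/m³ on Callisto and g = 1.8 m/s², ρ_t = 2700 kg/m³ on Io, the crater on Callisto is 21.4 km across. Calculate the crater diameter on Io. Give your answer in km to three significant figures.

The impactor-only factors (d, v, ρ_i) cancel in the ratio, leaving D_Io/D_Callisto = (g_Io/g_Callisto)^-0.25 · (ρ_t,Callisto/ρ_t,Io)^0.3.
(1.8/1.24)^-0.25 = 1.452^-0.25 = 0.9110
(1400/2700)^0.3 = 0.5185^0.3 = 0.8212
Ratio = 0.9110 × 0.8212 = 0.7481
D_Io = 0.7481 × 21.4 km = 16.0 km

D ≈ 16.0 km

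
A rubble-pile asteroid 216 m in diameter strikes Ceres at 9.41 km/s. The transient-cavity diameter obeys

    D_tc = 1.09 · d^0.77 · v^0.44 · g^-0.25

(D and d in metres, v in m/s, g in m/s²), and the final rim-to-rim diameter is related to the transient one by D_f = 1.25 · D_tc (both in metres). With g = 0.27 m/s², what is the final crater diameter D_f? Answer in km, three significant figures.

v = 9410 m/s.
d^0.77 = 216^0.77 = 62.74
v^0.44 = 9410^0.44 = 56.02
g^-0.25 = 0.27^-0.25 = 1.387
D_tc = 1.09 × 62.74 × 56.02 × 1.387 = 5314 m
D_f = 1.25 × 5314 = 6642 m
     = 6.643 km

D_f ≈ 6.64 km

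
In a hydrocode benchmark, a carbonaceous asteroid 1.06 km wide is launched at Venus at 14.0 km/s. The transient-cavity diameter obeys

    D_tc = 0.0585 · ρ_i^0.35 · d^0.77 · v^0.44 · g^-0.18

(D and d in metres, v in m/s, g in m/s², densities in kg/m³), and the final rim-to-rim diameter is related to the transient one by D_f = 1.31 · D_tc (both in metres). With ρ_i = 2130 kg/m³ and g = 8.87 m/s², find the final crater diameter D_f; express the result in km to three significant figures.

D_f ≈ 10.8 km

In SI: d = 1060 m, v = 14000 m/s.
ρ_i^0.35 = 2130^0.35 = 14.62
d^0.77 = 1060^0.77 = 213.5
v^0.44 = 14000^0.44 = 66.73
g^-0.18 = 8.87^-0.18 = 0.6751
D_tc = 0.0585 × 14.62 × 213.5 × 66.73 × 0.6751 = 8226 m
D_f = 1.31 × 8226 = 10776 m
     = 10.78 km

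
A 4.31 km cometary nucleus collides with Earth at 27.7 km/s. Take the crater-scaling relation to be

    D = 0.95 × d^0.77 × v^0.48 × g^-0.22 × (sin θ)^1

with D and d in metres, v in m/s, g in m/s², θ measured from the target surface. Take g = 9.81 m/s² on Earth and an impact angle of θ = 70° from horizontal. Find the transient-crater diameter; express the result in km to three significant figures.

In SI units: d = 4310 m, v = 27700 m/s.
d^0.77 = 4310^0.77 = 628.9
v^0.48 = 27700^0.48 = 135.6
g^-0.22 = 9.81^-0.22 = 0.6051
(sin 70°)^1 = 0.9397^1 = 0.9397
D = 0.95 × 628.9 × 135.6 × 0.6051 × 0.9397 = 46066 m
   = 46.07 km

D ≈ 46.1 km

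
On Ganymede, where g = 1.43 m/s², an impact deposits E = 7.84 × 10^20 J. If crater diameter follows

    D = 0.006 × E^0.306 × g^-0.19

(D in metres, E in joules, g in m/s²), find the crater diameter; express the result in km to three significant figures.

E^0.306 = (7.84 × 10^20)^0.306 = 2.475 × 10^6
g^-0.19 = 1.43^-0.19 = 0.9343
D = 0.006 × 2.475 × 10^6 × 0.9343 = 13874 m
   = 13.87 km

D ≈ 13.9 km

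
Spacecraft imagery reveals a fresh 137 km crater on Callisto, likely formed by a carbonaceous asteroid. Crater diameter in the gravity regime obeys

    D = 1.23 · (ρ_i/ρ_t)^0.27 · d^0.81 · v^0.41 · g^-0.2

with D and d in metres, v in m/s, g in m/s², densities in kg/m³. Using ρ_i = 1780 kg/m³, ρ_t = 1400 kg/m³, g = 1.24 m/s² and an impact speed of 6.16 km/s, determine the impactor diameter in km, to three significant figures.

Rearranging for d: d = [D / (1.23 · (1780/1400)^0.27 · 6160^0.41 · 1.24^-0.2)]^(1/0.81).
D = 137000 m.
(1780/1400)^0.27 = 1.067
6160^0.41 = 35.79
1.24^-0.2 = 0.9579
Denominator = 1.23 × 1.067 × 35.79 × 0.9579 = 44.99
D / 44.99 = 137000 / 44.99 = 3045
d = 3045^(1/0.81) = 3045^1.2346 = 19991 m

d ≈ 20.0 km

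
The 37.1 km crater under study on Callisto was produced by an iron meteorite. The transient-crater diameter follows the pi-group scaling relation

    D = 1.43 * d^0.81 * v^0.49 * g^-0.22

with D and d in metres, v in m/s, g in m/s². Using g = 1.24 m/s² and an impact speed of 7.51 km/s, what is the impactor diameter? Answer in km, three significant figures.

Rearranging for d: d = [D / (1.43 · 7510^0.49 · 1.24^-0.22)]^(1/0.81).
D = 37100 m.
7510^0.49 = 79.26
1.24^-0.22 = 0.9538
Denominator = 1.43 × 79.26 × 0.9538 = 108.1
D / 108.1 = 37100 / 108.1 = 343.2
d = 343.2^(1/0.81) = 343.2^1.2346 = 1350 m

d ≈ 1.35 km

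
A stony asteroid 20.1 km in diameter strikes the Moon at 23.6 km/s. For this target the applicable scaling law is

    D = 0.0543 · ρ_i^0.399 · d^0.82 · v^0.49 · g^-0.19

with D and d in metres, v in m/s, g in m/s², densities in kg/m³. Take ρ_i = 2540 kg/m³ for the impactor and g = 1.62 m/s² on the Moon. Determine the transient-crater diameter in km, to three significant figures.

D ≈ 531 km

In SI units: d = 20100 m, v = 23600 m/s.
ρ_i^0.399 = 2540^0.399 = 22.83
d^0.82 = 20100^0.82 = 3378
v^0.49 = 23600^0.49 = 138.9
g^-0.19 = 1.62^-0.19 = 0.9124
D = 0.0543 × 22.83 × 3378 × 138.9 × 0.9124 = 5.307 × 10^5 m
   = 530.7 km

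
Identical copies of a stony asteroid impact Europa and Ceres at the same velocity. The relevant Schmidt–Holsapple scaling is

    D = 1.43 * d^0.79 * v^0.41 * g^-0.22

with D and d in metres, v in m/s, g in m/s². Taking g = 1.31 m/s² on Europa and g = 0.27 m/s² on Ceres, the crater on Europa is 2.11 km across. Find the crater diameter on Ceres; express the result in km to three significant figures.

D ≈ 2.99 km

All impactor-dependent factors cancel in the ratio, leaving D_Ceres/D_Europa = (g_Ceres/g_Europa)^-0.22.
(0.27/1.31)^-0.22 = 0.2061^-0.22 = 1.415
D_Ceres = 1.415 × 2.11 km = 2.99 km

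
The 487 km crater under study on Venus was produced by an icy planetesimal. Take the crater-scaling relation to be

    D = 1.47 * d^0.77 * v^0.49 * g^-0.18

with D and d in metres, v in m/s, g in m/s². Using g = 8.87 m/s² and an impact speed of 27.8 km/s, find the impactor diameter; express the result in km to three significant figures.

Rearranging for d: d = [D / (1.47 · 27800^0.49 · 8.87^-0.18)]^(1/0.77).
D = 487000 m.
27800^0.49 = 150.5
8.87^-0.18 = 0.6751
Denominator = 1.47 × 150.5 × 0.6751 = 149.4
D / 149.4 = 487000 / 149.4 = 3260
d = 3260^(1/0.77) = 3260^1.2987 = 36527 m

d ≈ 36.5 km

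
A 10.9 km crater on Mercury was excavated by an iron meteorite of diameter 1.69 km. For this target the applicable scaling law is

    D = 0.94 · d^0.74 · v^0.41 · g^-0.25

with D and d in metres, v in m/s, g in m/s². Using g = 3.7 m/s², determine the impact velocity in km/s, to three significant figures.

Rearranging for v: v = [D / (0.94 · 1690^0.74 · 3.7^-0.25)]^(1/0.41).
D = 10900 m.
1690^0.74 = 244.7
3.7^-0.25 = 0.7210
Denominator = 0.94 × 244.7 × 0.7210 = 165.8
D / 165.8 = 10900 / 165.8 = 65.74
v = 65.74^(1/0.41) = 65.74^2.439 = 27145 m/s

v ≈ 27.1 km/s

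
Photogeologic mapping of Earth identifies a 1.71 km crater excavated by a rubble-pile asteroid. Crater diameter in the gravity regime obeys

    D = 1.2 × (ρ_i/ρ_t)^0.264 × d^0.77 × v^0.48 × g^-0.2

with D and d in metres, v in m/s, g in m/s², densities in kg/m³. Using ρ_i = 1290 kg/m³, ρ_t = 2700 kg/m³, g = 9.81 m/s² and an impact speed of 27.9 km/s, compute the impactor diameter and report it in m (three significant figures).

d ≈ 49.2 m

Rearranging for d: d = [D / (1.2 · (1290/2700)^0.264 · 27900^0.48 · 9.81^-0.2)]^(1/0.77).
D = 1710 m.
(1290/2700)^0.264 = 0.8228
27900^0.48 = 136.1
9.81^-0.2 = 0.6334
Denominator = 1.2 × 0.8228 × 136.1 × 0.6334 = 85.12
D / 85.12 = 1710 / 85.12 = 20.09
d = 20.09^(1/0.77) = 20.09^1.2987 = 49.22 m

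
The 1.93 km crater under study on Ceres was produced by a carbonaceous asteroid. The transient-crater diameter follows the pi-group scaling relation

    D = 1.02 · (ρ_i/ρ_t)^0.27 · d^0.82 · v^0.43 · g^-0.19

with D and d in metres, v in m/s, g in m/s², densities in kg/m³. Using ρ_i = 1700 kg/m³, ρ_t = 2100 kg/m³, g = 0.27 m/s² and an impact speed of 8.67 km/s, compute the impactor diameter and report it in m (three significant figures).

Rearranging for d: d = [D / (1.02 · (1700/2100)^0.27 · 8670^0.43 · 0.27^-0.19)]^(1/0.82).
D = 1930 m.
(1700/2100)^0.27 = 0.9445
8670^0.43 = 49.36
0.27^-0.19 = 1.282
Denominator = 1.02 × 0.9445 × 49.36 × 1.282 = 60.96
D / 60.96 = 1930 / 60.96 = 31.66
d = 31.66^(1/0.82) = 31.66^1.2195 = 67.59 m

d ≈ 67.6 m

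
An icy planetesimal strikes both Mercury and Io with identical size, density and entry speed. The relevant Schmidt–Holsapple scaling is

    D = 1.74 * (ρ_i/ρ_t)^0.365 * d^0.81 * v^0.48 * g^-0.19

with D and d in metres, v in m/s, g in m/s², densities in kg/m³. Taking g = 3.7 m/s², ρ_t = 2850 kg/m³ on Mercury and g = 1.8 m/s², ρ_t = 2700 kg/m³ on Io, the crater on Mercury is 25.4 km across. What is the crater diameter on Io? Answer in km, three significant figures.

D ≈ 29.7 km

The impactor-only factors (d, v, ρ_i) cancel in the ratio, leaving D_Io/D_Mercury = (g_Io/g_Mercury)^-0.19 · (ρ_t,Mercury/ρ_t,Io)^0.365.
(1.8/3.7)^-0.19 = 0.4865^-0.19 = 1.147
(2850/2700)^0.365 = 1.056^0.365 = 1.020
Ratio = 1.147 × 1.020 = 1.170
D_Io = 1.170 × 25.4 km = 29.7 km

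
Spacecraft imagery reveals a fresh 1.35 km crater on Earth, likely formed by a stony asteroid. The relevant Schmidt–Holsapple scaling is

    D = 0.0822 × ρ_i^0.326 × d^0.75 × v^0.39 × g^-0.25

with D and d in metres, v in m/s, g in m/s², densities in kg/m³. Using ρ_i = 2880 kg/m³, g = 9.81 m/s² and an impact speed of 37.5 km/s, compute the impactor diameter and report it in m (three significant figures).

d ≈ 117 m

Rearranging for d: d = [D / (0.0822 · 2880^0.326 · 37500^0.39 · 9.81^-0.25)]^(1/0.75).
D = 1350 m.
2880^0.326 = 13.42
37500^0.39 = 60.80
9.81^-0.25 = 0.5650
Denominator = 0.0822 × 13.42 × 60.80 × 0.5650 = 37.89
D / 37.89 = 1350 / 37.89 = 35.63
d = 35.63^(1/0.75) = 35.63^1.3333 = 117.2 m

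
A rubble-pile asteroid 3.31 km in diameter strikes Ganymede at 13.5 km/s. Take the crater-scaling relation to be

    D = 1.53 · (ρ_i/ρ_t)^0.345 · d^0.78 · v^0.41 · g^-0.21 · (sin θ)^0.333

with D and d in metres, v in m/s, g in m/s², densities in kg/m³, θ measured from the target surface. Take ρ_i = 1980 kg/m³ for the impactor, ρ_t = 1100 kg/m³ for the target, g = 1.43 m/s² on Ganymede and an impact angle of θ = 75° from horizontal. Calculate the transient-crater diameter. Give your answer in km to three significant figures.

In SI units: d = 3310 m, v = 13500 m/s.
(ρ_i/ρ_t)^0.345 = (1980/1100)^0.345 = 1.225
d^0.78 = 3310^0.78 = 556.5
v^0.41 = 13500^0.41 = 49.37
g^-0.21 = 1.43^-0.21 = 0.9276
(sin 75°)^0.333 = 0.9659^0.333 = 0.9885
D = 1.53 × 1.225 × 556.5 × 49.37 × 0.9276 × 0.9885 = 47216 m
   = 47.22 km

D ≈ 47.2 km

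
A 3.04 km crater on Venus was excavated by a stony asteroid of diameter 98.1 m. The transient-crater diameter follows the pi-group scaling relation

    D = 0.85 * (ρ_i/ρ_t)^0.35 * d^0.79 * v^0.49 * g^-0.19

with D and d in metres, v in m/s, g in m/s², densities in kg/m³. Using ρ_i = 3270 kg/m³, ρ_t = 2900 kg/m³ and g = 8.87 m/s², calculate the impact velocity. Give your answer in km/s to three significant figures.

Rearranging for v: v = [D / (0.85 · (3270/2900)^0.35 · 98.1^0.79 · 8.87^-0.19)]^(1/0.49).
D = 3040 m.
(3270/2900)^0.35 = 1.043
98.1^0.79 = 37.45
8.87^-0.19 = 0.6605
Denominator = 0.85 × 1.043 × 37.45 × 0.6605 = 21.93
D / 21.93 = 3040 / 21.93 = 138.6
v = 138.6^(1/0.49) = 138.6^2.0408 = 23491 m/s

v ≈ 23.5 km/s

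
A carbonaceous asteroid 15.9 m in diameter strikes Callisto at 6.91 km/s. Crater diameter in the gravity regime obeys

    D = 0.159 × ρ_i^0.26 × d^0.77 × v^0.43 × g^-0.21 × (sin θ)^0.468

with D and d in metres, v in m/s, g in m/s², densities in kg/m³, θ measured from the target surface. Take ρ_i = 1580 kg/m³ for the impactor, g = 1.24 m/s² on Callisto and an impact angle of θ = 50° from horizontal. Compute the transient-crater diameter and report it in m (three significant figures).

In SI units: v = 6910 m/s.
ρ_i^0.26 = 1580^0.26 = 6.787
d^0.77 = 15.9^0.77 = 8.415
v^0.43 = 6910^0.43 = 44.77
g^-0.21 = 1.24^-0.21 = 0.9558
(sin 50°)^0.468 = 0.7660^0.468 = 0.8827
D = 0.159 × 6.787 × 8.415 × 44.77 × 0.9558 × 0.8827 = 343.0 m

D ≈ 343 m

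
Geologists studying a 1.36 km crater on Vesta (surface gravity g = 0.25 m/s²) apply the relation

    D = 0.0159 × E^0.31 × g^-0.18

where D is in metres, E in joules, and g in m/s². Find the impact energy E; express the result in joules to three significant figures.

Rearranging: E = [D / (0.0159 · g^-0.18)]^(1/0.31).
D = 1360 m.
g^-0.18 = 0.25^-0.18 = 1.283
D / (0.0159 × 1.283) = 1360 / (0.02040) = 6.667 × 10^4
E = (6.667 × 10^4)^3.2258 = 3.639 × 10^15 J

E ≈ 3.64 × 10^15 J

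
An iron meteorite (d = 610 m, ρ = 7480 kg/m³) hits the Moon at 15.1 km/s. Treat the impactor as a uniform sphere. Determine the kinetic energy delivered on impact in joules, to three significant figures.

v = 15100 m/s.
Mass m = (π/6) ρ d³ = (π/6) × 7480 × (610)³ = 8.890 × 10^11 kg
E = ½ m v² = 0.5 × 8.890 × 10^11 × (15100)² = 1.014 × 10^20 J

E ≈ 1.01 × 10^20 J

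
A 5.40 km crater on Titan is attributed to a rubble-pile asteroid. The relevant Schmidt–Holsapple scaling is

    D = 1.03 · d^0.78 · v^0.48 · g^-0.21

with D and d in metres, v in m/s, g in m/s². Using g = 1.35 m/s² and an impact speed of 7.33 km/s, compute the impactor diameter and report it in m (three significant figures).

d ≈ 266 m

Rearranging for d: d = [D / (1.03 · 7330^0.48 · 1.35^-0.21)]^(1/0.78).
D = 5400 m.
7330^0.48 = 71.66
1.35^-0.21 = 0.9389
Denominator = 1.03 × 71.66 × 0.9389 = 69.30
D / 69.30 = 5400 / 69.30 = 77.92
d = 77.92^(1/0.78) = 77.92^1.2821 = 266.2 m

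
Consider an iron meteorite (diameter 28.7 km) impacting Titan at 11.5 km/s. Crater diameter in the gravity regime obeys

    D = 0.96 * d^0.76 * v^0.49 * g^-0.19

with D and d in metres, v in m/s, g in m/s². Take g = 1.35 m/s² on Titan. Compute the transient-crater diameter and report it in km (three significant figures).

In SI units: d = 28700 m, v = 11500 m/s.
d^0.76 = 28700^0.76 = 2443
v^0.49 = 11500^0.49 = 97.67
g^-0.19 = 1.35^-0.19 = 0.9446
D = 0.96 × 2443 × 97.67 × 0.9446 = 2.164 × 10^5 m
   = 216.4 km

D ≈ 216 km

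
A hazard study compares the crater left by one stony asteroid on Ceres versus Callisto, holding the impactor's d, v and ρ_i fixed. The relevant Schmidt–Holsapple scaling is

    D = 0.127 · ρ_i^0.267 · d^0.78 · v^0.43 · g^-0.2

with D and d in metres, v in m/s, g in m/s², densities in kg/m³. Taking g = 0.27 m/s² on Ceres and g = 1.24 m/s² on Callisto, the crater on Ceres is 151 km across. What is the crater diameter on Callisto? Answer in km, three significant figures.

All impactor-dependent factors cancel in the ratio, leaving D_Callisto/D_Ceres = (g_Callisto/g_Ceres)^-0.2.
(1.24/0.27)^-0.2 = 4.593^-0.2 = 0.7372
D_Callisto = 0.7372 × 151 km = 111 km

D ≈ 111 km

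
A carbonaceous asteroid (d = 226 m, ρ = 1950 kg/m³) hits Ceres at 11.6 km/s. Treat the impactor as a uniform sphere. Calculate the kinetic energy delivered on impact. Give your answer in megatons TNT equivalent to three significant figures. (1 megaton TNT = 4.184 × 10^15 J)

v = 11600 m/s.
Mass m = (π/6) ρ d³ = (π/6) × 1950 × (226)³ = 1.179 × 10^10 kg
E = ½ m v² = 0.5 × 1.179 × 10^10 × (11600)² = 7.932 × 10^17 J
   = 7.932 × 10^17 / 4.184×10^15 = 189.6 Mt

E ≈ 190 Mt TNT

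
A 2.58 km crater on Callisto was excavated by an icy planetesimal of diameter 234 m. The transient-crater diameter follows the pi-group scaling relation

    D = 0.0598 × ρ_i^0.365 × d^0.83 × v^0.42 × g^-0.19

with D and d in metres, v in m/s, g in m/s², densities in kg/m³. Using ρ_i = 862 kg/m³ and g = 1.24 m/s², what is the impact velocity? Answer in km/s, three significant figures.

Rearranging for v: v = [D / (0.0598 · 862^0.365 · 234^0.83 · 1.24^-0.19)]^(1/0.42).
D = 2580 m.
862^0.365 = 11.79
234^0.83 = 92.57
1.24^-0.19 = 0.9600
Denominator = 0.0598 × 11.79 × 92.57 × 0.9600 = 62.66
D / 62.66 = 2580 / 62.66 = 41.17
v = 41.17^(1/0.42) = 41.17^2.381 = 6987 m/s

v ≈ 6.99 km/s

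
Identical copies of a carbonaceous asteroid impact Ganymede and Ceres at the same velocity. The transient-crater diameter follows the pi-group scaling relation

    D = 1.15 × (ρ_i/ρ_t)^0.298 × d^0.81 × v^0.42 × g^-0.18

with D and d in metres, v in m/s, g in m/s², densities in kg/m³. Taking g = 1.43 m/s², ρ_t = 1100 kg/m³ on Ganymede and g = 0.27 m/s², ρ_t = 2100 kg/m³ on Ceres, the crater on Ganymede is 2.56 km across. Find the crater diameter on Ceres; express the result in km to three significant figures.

The impactor-only factors (d, v, ρ_i) cancel in the ratio, leaving D_Ceres/D_Ganymede = (g_Ceres/g_Ganymede)^-0.18 · (ρ_t,Ganymede/ρ_t,Ceres)^0.298.
(0.27/1.43)^-0.18 = 0.1888^-0.18 = 1.350
(1100/2100)^0.298 = 0.5238^0.298 = 0.8247
Ratio = 1.350 × 0.8247 = 1.113
D_Ceres = 1.113 × 2.56 km = 2.85 km

D ≈ 2.85 km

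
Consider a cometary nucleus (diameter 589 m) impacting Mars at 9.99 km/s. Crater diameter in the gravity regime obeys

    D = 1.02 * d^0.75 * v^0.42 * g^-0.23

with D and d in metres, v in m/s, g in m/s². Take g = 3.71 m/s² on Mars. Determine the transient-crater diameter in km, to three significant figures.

D ≈ 4.32 km

In SI units: v = 9990 m/s.
d^0.75 = 589^0.75 = 119.6
v^0.42 = 9990^0.42 = 47.84
g^-0.23 = 3.71^-0.23 = 0.7397
D = 1.02 × 119.6 × 47.84 × 0.7397 = 4317 m
   = 4.317 km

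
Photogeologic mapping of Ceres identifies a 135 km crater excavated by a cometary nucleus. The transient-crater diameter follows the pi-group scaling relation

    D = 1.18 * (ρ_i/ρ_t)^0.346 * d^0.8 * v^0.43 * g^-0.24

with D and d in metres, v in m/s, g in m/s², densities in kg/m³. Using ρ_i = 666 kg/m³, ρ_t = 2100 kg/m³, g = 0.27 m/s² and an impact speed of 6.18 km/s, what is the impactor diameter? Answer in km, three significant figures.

Rearranging for d: d = [D / (1.18 · (666/2100)^0.346 · 6180^0.43 · 0.27^-0.24)]^(1/0.8).
D = 135000 m.
(666/2100)^0.346 = 0.6721
6180^0.43 = 42.67
0.27^-0.24 = 1.369
Denominator = 1.18 × 0.6721 × 42.67 × 1.369 = 46.33
D / 46.33 = 135000 / 46.33 = 2914
d = 2914^(1/0.8) = 2914^1.25 = 21410 m

d ≈ 21.4 km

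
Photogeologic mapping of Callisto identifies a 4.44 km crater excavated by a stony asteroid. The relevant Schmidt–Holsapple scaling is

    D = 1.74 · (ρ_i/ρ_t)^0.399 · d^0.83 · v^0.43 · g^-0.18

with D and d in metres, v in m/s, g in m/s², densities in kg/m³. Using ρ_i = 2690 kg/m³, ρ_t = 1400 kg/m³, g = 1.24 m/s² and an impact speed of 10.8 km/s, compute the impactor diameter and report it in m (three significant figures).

Rearranging for d: d = [D / (1.74 · (2690/1400)^0.399 · 10800^0.43 · 1.24^-0.18)]^(1/0.83).
D = 4440 m.
(2690/1400)^0.399 = 1.298
10800^0.43 = 54.25
1.24^-0.18 = 0.9620
Denominator = 1.74 × 1.298 × 54.25 × 0.9620 = 117.9
D / 117.9 = 4440 / 117.9 = 37.66
d = 37.66^(1/0.83) = 37.66^1.2048 = 79.18 m

d ≈ 79.2 m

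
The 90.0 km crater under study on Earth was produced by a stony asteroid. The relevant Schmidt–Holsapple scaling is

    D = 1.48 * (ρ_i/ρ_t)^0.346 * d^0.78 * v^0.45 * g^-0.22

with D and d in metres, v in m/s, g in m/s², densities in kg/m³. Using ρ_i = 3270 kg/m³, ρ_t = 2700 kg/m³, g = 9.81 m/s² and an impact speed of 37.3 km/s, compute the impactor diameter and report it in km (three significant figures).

Rearranging for d: d = [D / (1.48 · (3270/2700)^0.346 · 37300^0.45 · 9.81^-0.22)]^(1/0.78).
D = 90000 m.
(3270/2700)^0.346 = 1.069
37300^0.45 = 114.1
9.81^-0.22 = 0.6051
Denominator = 1.48 × 1.069 × 114.1 × 0.6051 = 109.2
D / 109.2 = 90000 / 109.2 = 824.2
d = 824.2^(1/0.78) = 824.2^1.2821 = 5478 m

d ≈ 5.48 km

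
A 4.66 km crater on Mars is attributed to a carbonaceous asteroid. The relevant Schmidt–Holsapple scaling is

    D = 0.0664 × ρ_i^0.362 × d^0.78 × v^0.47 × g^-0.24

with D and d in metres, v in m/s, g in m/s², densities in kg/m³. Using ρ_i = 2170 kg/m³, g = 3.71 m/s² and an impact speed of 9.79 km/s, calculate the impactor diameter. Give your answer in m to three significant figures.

Rearranging for d: d = [D / (0.0664 · 2170^0.362 · 9790^0.47 · 3.71^-0.24)]^(1/0.78).
D = 4660 m.
2170^0.362 = 16.14
9790^0.47 = 75.10
3.71^-0.24 = 0.7300
Denominator = 0.0664 × 16.14 × 75.10 × 0.7300 = 58.75
D / 58.75 = 4660 / 58.75 = 79.32
d = 79.32^(1/0.78) = 79.32^1.2821 = 272.4 m

d ≈ 272 m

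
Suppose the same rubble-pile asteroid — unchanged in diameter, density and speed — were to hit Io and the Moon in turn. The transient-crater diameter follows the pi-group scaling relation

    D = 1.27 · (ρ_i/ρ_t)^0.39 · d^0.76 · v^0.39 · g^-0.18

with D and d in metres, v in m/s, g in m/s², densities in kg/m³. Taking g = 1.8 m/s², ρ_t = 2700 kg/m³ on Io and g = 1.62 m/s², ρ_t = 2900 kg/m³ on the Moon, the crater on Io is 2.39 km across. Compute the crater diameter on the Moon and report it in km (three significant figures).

The impactor-only factors (d, v, ρ_i) cancel in the ratio, leaving D_Moon/D_Io = (g_Moon/g_Io)^-0.18 · (ρ_t,Io/ρ_t,Moon)^0.39.
(1.62/1.8)^-0.18 = 0.9000^-0.18 = 1.019
(2700/2900)^0.39 = 0.9310^0.39 = 0.9725
Ratio = 1.019 × 0.9725 = 0.9910
D_Moon = 0.9910 × 2.39 km = 2.37 km

D ≈ 2.37 km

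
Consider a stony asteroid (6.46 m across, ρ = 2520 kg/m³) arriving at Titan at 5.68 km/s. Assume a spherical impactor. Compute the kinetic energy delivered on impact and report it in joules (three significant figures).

E ≈ 5.74 × 10^12 J

v = 5680 m/s.
Mass m = (π/6) ρ d³ = (π/6) × 2520 × (6.46)³ = 3.557 × 10^5 kg
E = ½ m v² = 0.5 × 3.557 × 10^5 × (5680)² = 5.738 × 10^12 J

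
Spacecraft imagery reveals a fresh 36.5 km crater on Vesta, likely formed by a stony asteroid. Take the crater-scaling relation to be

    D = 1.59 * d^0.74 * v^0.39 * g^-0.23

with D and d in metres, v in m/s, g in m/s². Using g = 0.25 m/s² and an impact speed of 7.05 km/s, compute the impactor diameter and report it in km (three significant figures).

d ≈ 4.76 km

Rearranging for d: d = [D / (1.59 · 7050^0.39 · 0.25^-0.23)]^(1/0.74).
D = 36500 m.
7050^0.39 = 31.68
0.25^-0.23 = 1.376
Denominator = 1.59 × 31.68 × 1.376 = 69.31
D / 69.31 = 36500 / 69.31 = 526.6
d = 526.6^(1/0.74) = 526.6^1.3514 = 4762 m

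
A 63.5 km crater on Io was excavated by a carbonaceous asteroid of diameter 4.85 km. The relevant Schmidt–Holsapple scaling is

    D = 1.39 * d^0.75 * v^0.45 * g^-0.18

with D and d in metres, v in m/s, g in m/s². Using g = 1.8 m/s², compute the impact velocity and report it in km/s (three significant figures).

v ≈ 20.6 km/s

Rearranging for v: v = [D / (1.39 · 4850^0.75 · 1.8^-0.18)]^(1/0.45).
D = 63500 m.
4850^0.75 = 581.2
1.8^-0.18 = 0.8996
Denominator = 1.39 × 581.2 × 0.8996 = 726.8
D / 726.8 = 63500 / 726.8 = 87.37
v = 87.37^(1/0.45) = 87.37^2.2222 = 20611 m/s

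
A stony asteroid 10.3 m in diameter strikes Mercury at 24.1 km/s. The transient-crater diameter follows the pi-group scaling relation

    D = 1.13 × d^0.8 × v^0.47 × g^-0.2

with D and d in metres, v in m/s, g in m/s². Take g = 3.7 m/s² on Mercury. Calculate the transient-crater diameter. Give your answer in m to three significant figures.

D ≈ 645 m

In SI units: v = 24100 m/s.
d^0.8 = 10.3^0.8 = 6.461
v^0.47 = 24100^0.47 = 114.7
g^-0.2 = 3.7^-0.2 = 0.7698
D = 1.13 × 6.461 × 114.7 × 0.7698 = 644.6 m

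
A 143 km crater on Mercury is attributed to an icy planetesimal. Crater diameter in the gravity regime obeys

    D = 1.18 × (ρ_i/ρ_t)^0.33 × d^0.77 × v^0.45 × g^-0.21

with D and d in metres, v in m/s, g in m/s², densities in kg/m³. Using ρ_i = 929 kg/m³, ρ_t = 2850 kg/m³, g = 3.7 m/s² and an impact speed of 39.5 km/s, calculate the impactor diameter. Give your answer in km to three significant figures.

d ≈ 19.0 km

Rearranging for d: d = [D / (1.18 · (929/2850)^0.33 · 39500^0.45 · 3.7^-0.21)]^(1/0.77).
D = 143000 m.
(929/2850)^0.33 = 0.6908
39500^0.45 = 117.1
3.7^-0.21 = 0.7598
Denominator = 1.18 × 0.6908 × 117.1 × 0.7598 = 72.53
D / 72.53 = 143000 / 72.53 = 1972
d = 1972^(1/0.77) = 1972^1.2987 = 19015 m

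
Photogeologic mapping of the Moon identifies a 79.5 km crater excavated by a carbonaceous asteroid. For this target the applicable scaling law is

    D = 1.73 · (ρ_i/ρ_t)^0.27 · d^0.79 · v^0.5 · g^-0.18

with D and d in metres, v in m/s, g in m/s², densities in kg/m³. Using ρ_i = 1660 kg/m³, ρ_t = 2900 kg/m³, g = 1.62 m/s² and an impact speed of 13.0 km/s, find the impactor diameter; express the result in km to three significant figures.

d ≈ 2.68 km

Rearranging for d: d = [D / (1.73 · (1660/2900)^0.27 · 13000^0.5 · 1.62^-0.18)]^(1/0.79).
D = 79500 m.
(1660/2900)^0.27 = 0.8602
13000^0.5 = 114.0
1.62^-0.18 = 0.9168
Denominator = 1.73 × 0.8602 × 114.0 × 0.9168 = 155.5
D / 155.5 = 79500 / 155.5 = 511.3
d = 511.3^(1/0.79) = 511.3^1.2658 = 2683 m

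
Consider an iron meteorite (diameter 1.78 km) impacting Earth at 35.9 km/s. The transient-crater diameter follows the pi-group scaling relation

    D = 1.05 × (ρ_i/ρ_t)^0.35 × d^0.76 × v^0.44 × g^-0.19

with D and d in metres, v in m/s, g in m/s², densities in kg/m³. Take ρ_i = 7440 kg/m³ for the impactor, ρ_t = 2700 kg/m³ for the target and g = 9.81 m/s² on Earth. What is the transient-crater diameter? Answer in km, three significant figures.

D ≈ 28.9 km

In SI units: d = 1780 m, v = 35900 m/s.
(ρ_i/ρ_t)^0.35 = (7440/2700)^0.35 = 1.426
d^0.76 = 1780^0.76 = 295.3
v^0.44 = 35900^0.44 = 101.0
g^-0.19 = 9.81^-0.19 = 0.6480
D = 1.05 × 1.426 × 295.3 × 101.0 × 0.6480 = 28938 m
   = 28.94 km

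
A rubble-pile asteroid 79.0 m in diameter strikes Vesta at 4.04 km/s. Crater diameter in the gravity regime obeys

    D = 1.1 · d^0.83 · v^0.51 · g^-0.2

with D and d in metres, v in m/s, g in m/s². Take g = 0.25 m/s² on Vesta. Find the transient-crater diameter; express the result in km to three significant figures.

In SI units: v = 4040 m/s.
d^0.83 = 79^0.83 = 37.59
v^0.51 = 4040^0.51 = 69.06
g^-0.2 = 0.25^-0.2 = 1.320
D = 1.1 × 37.59 × 69.06 × 1.320 = 3769 m
   = 3.769 km

D ≈ 3.77 km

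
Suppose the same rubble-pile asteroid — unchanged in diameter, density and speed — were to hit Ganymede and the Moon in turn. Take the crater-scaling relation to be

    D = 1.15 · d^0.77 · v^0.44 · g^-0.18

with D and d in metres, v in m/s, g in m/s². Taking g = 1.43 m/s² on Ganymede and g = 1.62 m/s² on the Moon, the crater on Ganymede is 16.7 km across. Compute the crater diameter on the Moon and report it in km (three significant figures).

All impactor-dependent factors cancel in the ratio, leaving D_Moon/D_Ganymede = (g_Moon/g_Ganymede)^-0.18.
(1.62/1.43)^-0.18 = 1.133^-0.18 = 0.9778
D_Moon = 0.9778 × 16.7 km = 16.3 km

D ≈ 16.3 km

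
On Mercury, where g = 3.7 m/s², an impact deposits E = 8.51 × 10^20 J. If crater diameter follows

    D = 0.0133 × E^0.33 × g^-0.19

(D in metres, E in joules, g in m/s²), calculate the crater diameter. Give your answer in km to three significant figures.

E^0.33 = (8.51 × 10^20)^0.33 = 8.070 × 10^6
g^-0.19 = 3.7^-0.19 = 0.7799
D = 0.0133 × 8.070 × 10^6 × 0.7799 = 83707 m
   = 83.71 km

D ≈ 83.7 km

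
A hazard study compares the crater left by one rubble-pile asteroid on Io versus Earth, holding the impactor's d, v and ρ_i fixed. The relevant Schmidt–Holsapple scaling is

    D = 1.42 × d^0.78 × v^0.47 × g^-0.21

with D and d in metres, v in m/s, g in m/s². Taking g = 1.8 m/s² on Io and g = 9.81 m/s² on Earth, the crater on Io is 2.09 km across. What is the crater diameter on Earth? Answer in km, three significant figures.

All impactor-dependent factors cancel in the ratio, leaving D_Earth/D_Io = (g_Earth/g_Io)^-0.21.
(9.81/1.8)^-0.21 = 5.450^-0.21 = 0.7004
D_Earth = 0.7004 × 2.09 km = 1.46 km

D ≈ 1.46 km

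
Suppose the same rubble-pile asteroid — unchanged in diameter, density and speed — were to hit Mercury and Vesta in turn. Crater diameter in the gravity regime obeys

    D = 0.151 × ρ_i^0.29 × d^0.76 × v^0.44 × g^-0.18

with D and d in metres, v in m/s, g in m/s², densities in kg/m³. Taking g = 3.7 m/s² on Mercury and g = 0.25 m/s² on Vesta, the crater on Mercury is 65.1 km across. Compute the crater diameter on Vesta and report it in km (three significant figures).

D ≈ 106 km

All impactor-dependent factors cancel in the ratio, leaving D_Vesta/D_Mercury = (g_Vesta/g_Mercury)^-0.18.
(0.25/3.7)^-0.18 = 0.06757^-0.18 = 1.624
D_Vesta = 1.624 × 65.1 km = 106 km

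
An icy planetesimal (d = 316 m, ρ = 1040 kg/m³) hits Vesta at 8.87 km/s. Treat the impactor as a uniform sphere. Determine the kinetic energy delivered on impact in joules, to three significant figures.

v = 8870 m/s.
Mass m = (π/6) ρ d³ = (π/6) × 1040 × (316)³ = 1.718 × 10^10 kg
E = ½ m v² = 0.5 × 1.718 × 10^10 × (8870)² = 6.758 × 10^17 J

E ≈ 6.76 × 10^17 J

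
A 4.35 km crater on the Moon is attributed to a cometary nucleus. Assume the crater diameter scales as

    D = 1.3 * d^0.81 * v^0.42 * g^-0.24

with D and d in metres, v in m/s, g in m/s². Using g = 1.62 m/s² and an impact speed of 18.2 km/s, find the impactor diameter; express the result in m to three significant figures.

Rearranging for d: d = [D / (1.3 · 18200^0.42 · 1.62^-0.24)]^(1/0.81).
D = 4350 m.
18200^0.42 = 61.55
1.62^-0.24 = 0.8907
Denominator = 1.3 × 61.55 × 0.8907 = 71.27
D / 71.27 = 4350 / 71.27 = 61.04
d = 61.04^(1/0.81) = 61.04^1.2346 = 160.1 m

d ≈ 160 m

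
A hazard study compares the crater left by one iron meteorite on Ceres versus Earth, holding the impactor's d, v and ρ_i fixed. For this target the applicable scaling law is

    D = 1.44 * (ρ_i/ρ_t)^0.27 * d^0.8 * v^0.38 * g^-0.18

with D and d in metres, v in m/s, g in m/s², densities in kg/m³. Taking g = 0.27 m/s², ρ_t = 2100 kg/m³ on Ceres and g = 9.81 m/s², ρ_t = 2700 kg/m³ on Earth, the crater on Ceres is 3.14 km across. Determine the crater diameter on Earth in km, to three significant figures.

D ≈ 1.54 km

The impactor-only factors (d, v, ρ_i) cancel in the ratio, leaving D_Earth/D_Ceres = (g_Earth/g_Ceres)^-0.18 · (ρ_t,Ceres/ρ_t,Earth)^0.27.
(9.81/0.27)^-0.18 = 36.33^-0.18 = 0.5238
(2100/2700)^0.27 = 0.7778^0.27 = 0.9344
Ratio = 0.5238 × 0.9344 = 0.4894
D_Earth = 0.4894 × 3.14 km = 1.54 km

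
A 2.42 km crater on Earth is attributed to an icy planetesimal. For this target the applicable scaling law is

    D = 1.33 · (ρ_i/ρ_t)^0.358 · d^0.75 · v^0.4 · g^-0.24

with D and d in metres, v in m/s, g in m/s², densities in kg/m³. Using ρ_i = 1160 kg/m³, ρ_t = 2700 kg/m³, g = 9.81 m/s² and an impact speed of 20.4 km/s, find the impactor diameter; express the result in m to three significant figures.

Rearranging for d: d = [D / (1.33 · (1160/2700)^0.358 · 20400^0.4 · 9.81^-0.24)]^(1/0.75).
D = 2420 m.
(1160/2700)^0.358 = 0.7390
20400^0.4 = 52.95
9.81^-0.24 = 0.5781
Denominator = 1.33 × 0.7390 × 52.95 × 0.5781 = 30.09
D / 30.09 = 2420 / 30.09 = 80.43
d = 80.43^(1/0.75) = 80.43^1.3333 = 347.1 m

d ≈ 347 m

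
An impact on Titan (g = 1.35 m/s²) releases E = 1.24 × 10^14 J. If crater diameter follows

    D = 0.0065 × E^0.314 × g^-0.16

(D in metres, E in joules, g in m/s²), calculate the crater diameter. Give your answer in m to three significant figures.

E^0.314 = (1.24 × 10^14)^0.314 = 2.663 × 10^4
g^-0.16 = 1.35^-0.16 = 0.9531
D = 0.0065 × 2.663 × 10^4 × 0.9531 = 165.0 m

D ≈ 165 m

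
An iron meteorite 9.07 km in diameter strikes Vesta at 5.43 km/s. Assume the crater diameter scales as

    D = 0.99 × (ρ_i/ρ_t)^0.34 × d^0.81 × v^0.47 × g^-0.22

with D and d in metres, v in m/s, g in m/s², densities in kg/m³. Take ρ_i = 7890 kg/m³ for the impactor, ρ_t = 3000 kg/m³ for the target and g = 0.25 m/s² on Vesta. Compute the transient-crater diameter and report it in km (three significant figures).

In SI units: d = 9070 m, v = 5430 m/s.
(ρ_i/ρ_t)^0.34 = (7890/3000)^0.34 = 1.389
d^0.81 = 9070^0.81 = 1606
v^0.47 = 5430^0.47 = 56.93
g^-0.22 = 0.25^-0.22 = 1.357
D = 0.99 × 1.389 × 1606 × 56.93 × 1.357 = 1.706 × 10^5 m
   = 170.6 km

D ≈ 171 km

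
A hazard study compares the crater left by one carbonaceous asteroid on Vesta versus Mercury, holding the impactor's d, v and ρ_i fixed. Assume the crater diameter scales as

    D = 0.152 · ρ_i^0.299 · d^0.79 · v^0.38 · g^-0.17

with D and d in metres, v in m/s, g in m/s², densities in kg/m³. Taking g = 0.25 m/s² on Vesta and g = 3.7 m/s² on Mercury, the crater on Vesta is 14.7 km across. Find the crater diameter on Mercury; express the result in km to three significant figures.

All impactor-dependent factors cancel in the ratio, leaving D_Mercury/D_Vesta = (g_Mercury/g_Vesta)^-0.17.
(3.7/0.25)^-0.17 = 14.80^-0.17 = 0.6325
D_Mercury = 0.6325 × 14.7 km = 9.30 km

D ≈ 9.30 km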